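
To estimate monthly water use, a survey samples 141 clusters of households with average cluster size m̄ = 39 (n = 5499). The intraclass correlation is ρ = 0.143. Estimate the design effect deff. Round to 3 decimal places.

deff = 1 + (39 − 1)·0.143 = 1 + 5.434 = 6.434.

6.434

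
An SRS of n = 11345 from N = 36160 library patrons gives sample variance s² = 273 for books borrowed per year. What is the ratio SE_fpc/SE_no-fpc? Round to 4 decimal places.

f = n/N = 11345/36160 = 0.31374447.
SE_no-fpc = √(s²/n) = 0.15512403; SE_fpc = √((1−f)s²/n) = 0.12850558.
Ratio = √(1−f) = 0.82840541.

0.8284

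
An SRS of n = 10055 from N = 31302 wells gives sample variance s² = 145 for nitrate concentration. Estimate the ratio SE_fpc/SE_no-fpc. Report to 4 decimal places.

f = n/N = 10055/31302 = 0.32122548.
SE_no-fpc = √(s²/n) = 0.12008616; SE_fpc = √((1−f)s²/n) = 0.098936315.
Ratio = √(1−f) = 0.82387773.

0.8239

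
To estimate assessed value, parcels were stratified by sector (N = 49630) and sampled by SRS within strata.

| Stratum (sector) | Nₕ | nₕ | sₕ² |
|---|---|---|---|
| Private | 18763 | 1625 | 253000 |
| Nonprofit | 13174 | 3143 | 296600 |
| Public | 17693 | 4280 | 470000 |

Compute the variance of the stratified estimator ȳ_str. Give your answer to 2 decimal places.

35.97

Var(ȳ_str) = Σₕ Wₕ²(1 − fₕ)sₕ²/nₕ with Wₕ = Nₕ/N, N = 49630.
Private: Wₕ = 0.37805763; term = 0.37805763²·(1 − 0.08660662)·253000/1625 = 20.32549.
Nonprofit: Wₕ = 0.26544429; term = 0.26544429²·(1 − 0.23857598)·296600/3143 = 5.0629088.
Public: Wₕ = 0.35649809; term = 0.35649809²·(1 − 0.24190358)·470000/4280 = 10.580177.
Sum = 35.968576.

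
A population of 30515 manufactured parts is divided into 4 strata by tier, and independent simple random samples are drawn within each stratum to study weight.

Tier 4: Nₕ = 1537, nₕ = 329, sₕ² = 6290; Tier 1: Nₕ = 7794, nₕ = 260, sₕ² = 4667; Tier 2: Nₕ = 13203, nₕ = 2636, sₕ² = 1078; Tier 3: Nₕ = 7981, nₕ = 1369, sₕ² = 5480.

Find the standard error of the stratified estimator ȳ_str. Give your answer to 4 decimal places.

1.2076

Var(ȳ_str) = Σₕ Wₕ²(1 − fₕ)sₕ²/nₕ with Wₕ = Nₕ/N, N = 30515.
Tier 4: Wₕ = 0.05036867; term = 0.05036867²·(1 − 0.21405335)·6290/329 = 0.038121396.
Tier 1: Wₕ = 0.25541537; term = 0.25541537²·(1 − 0.03335899)·4667/260 = 1.1319408.
Tier 2: Wₕ = 0.43267246; term = 0.43267246²·(1 − 0.19965159)·1078/2636 = 0.061273253.
Tier 3: Wₕ = 0.26154350; term = 0.26154350²·(1 − 0.17153239)·5480/1369 = 0.22685091.
Sum = 1.4581864.
SE = √(1.4581864) = 1.2076.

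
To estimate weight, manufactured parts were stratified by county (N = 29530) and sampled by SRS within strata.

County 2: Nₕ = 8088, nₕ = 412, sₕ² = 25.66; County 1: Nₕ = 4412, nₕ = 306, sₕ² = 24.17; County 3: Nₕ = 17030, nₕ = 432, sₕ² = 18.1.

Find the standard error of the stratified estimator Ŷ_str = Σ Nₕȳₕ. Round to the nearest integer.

Var(Ŷ_str) = Σₕ Nₕ²(1 − fₕ)sₕ²/nₕ.
County 2: 8088²·(1 − 412/8088)·25.66/412 = 3.8666561 × 10^6.
County 1: 4412²·(1 − 306/4412)·24.17/306 = 1.4309013 × 10^6.
County 3: 17030²·(1 − 432/17030)·18.1/432 = 1.1843096 × 10^7.
Sum = 1.7140653 × 10^7.
SE = √(1.7140653 × 10^7) = 4140.

4140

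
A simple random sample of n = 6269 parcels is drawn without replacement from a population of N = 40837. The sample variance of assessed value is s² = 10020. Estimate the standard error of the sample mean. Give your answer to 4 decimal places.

Under SRS without replacement, Var(ȳ) = (1 − f)·s²/n with f = n/N = 6269/40837 = 0.15351275.
Var(ȳ) = (1 − 0.15351275)·10020/6269 = 0.84648725·1.598341 = 1.3529753.
SE(ȳ) = √(1.3529753) = 1.1632.

1.1632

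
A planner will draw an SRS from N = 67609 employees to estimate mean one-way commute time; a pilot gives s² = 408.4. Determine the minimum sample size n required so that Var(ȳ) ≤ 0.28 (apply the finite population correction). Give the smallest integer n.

1428

Without fpc, n₀ = s²/D = 408.4/0.28 = 1458.5714.
With fpc, (1 − n/N)·s²/n ≤ D requires n ≥ n₀/(1 + n₀/N) = 1458.5714/(1 + 1458.5714/67609) = 1427.7692.
Rounding up, n = 1428.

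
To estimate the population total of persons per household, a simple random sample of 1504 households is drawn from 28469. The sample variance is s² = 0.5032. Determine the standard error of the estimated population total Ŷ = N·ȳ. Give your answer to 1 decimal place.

Var(Ŷ) = N²·Var(ȳ) = N²·(1 − n/N)·s²/n.
f = 1504/28469 = 0.05282939; Var(ȳ) = 0.94717061·0.5032/1504 = 3.168991 × 10^-4.
Var(Ŷ) = 28469² · (3.168991 × 10^-4) = 256841.64.
SE(Ŷ) = √(256841.64) = 506.8.

506.8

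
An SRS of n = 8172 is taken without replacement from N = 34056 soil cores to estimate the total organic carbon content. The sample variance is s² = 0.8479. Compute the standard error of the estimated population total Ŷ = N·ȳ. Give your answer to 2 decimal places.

302.43

Var(Ŷ) = N²·Var(ȳ) = N²·(1 − n/N)·s²/n.
f = 8172/34056 = 0.23995772; Var(ȳ) = 0.76004228·0.8479/8172 = 7.8859502 × 10^-5.
Var(Ŷ) = 34056² · (7.8859502 × 10^-5) = 91462.129.
SE(Ŷ) = √(91462.129) = 302.43.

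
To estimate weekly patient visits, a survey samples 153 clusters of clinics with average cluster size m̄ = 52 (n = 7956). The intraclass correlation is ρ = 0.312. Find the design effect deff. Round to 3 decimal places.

16.912

deff = 1 + (52 − 1)·0.312 = 1 + 15.912 = 16.912.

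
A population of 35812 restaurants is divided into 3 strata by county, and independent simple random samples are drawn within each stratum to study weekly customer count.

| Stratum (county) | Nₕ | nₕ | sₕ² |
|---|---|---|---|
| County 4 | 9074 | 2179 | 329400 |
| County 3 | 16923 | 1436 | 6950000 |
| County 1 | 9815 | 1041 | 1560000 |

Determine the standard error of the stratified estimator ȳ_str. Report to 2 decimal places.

Var(ȳ_str) = Σₕ Wₕ²(1 − fₕ)sₕ²/nₕ with Wₕ = Nₕ/N, N = 35812.
County 4: Wₕ = 0.25337876; term = 0.25337876²·(1 − 0.24013665)·329400/2179 = 7.3746643.
County 3: Wₕ = 0.47255110; term = 0.47255110²·(1 − 0.08485493)·6950000/1436 = 989.04913.
County 1: Wₕ = 0.27407014; term = 0.27407014²·(1 − 0.10606215)·1560000/1041 = 100.62471.
Sum = 1097.0485.
SE = √(1097.0485) = 33.12.

33.12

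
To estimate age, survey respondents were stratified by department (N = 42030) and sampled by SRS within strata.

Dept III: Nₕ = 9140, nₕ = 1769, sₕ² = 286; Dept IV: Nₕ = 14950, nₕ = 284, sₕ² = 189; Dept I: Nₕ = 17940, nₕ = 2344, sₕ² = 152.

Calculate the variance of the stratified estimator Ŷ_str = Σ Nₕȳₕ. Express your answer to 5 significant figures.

1.7495 × 10^8

Var(Ŷ_str) = Σₕ Nₕ²(1 − fₕ)sₕ²/nₕ.
Dept III: 9140²·(1 − 1769/9140)·286/1769 = 1.089208 × 10^7.
Dept IV: 14950²·(1 − 284/14950)·189/284 = 1.4591379 × 10^8.
Dept I: 17940²·(1 − 2344/17940)·152/2344 = 1.8143524 × 10^7.
Sum = 1.7494939 × 10^8.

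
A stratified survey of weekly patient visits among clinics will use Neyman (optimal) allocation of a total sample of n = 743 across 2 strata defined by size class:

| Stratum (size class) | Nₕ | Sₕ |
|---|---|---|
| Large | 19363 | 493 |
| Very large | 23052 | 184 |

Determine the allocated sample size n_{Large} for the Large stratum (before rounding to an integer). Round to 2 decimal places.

514.42

Neyman allocation: nₕ = n·NₕSₕ / Σⱼ NⱼSⱼ.
Σ NⱼSⱼ = 19363·493 + 23052·184 = 1.3787527 × 10^7.
n_{Large} = 743·19363·493 / (1.3787527 × 10^7) = 514.42.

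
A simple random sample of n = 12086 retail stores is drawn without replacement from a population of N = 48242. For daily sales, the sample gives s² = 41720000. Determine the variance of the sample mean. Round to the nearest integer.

Under SRS without replacement, Var(ȳ) = (1 − f)·s²/n with f = n/N = 12086/48242 = 0.25052859.
Var(ȳ) = (1 − 0.25052859)·41720000/12086 = 0.74947141·3451.9279 = 2587.1213.

2587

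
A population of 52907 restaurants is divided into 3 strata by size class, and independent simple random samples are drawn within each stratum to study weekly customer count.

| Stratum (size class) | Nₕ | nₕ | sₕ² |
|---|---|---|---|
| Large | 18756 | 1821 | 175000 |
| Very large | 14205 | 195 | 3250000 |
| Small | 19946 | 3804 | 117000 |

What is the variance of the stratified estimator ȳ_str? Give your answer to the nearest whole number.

Var(ȳ_str) = Σₕ Wₕ²(1 − fₕ)sₕ²/nₕ with Wₕ = Nₕ/N, N = 52907.
Large: Wₕ = 0.35450886; term = 0.35450886²·(1 − 0.09708893)·175000/1821 = 10.90504.
Very large: Wₕ = 0.26848999; term = 0.26848999²·(1 − 0.01372756)·3250000/195 = 1184.955.
Small: Wₕ = 0.37700115; term = 0.37700115²·(1 − 0.19071493)·117000/3804 = 3.5377915.
Sum = 1199.3978.

1199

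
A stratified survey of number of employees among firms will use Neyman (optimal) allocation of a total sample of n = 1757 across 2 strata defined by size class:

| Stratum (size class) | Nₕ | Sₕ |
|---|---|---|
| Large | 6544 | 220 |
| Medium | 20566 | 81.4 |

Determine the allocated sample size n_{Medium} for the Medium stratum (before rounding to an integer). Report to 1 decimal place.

944.6

Neyman allocation: nₕ = n·NₕSₕ / Σⱼ NⱼSⱼ.
Σ NⱼSⱼ = 6544·220 + 20566·81.4 = 3.1137524 × 10^6.
n_{Medium} = 1757·20566·81.4 / (3.1137524 × 10^6) = 944.6.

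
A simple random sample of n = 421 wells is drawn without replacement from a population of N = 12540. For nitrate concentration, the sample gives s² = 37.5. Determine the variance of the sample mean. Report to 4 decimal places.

Under SRS without replacement, Var(ȳ) = (1 − f)·s²/n with f = n/N = 421/12540 = 0.03357257.
Var(ȳ) = (1 − 0.03357257)·37.5/421 = 0.96642743·0.089073634 = 0.086083204.

0.0861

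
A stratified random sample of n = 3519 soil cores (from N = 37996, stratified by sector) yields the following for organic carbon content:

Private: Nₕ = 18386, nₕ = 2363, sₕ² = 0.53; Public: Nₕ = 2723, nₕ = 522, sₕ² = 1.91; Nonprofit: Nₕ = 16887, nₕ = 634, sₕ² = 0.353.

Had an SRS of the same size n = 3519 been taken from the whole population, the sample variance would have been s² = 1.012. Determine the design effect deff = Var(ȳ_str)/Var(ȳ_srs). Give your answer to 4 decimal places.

Var(ȳ_str) = Σ Wₕ²(1−fₕ)sₕ²/nₕ with Wₕ = Nₕ/37996:
  Private: (18386/37996)²·(1−2363/18386)·0.53/2363 = 4.5768584 × 10^-5
  Public: (2723/37996)²·(1−522/2723)·1.91/522 = 1.5189896 × 10^-5
  Nonprofit: (16887/37996)²·(1−634/16887)·0.353/634 = 1.0585119 × 10^-4
  → Var(ȳ_str) = 1.6680967 × 10^-4.
Var(ȳ_srs) = (1 − 3519/37996)·1.012/3519 = 2.6094732 × 10^-4.
deff = (1.6680967 × 10^-4) / (2.6094732 × 10^-4) = 0.6392.

0.6392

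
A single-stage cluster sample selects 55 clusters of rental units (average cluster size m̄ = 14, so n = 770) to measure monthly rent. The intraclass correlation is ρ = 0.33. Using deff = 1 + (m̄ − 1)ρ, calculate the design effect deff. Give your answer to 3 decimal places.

5.290

deff = 1 + (14 − 1)·0.33 = 1 + 4.29 = 5.29.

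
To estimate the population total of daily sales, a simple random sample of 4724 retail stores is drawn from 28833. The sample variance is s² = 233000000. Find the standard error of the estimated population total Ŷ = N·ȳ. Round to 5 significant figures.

5.8554 × 10^6

Var(Ŷ) = N²·Var(ȳ) = N²·(1 − n/N)·s²/n.
f = 4724/28833 = 0.16384004; Var(ȳ) = 0.83615996·233000000/4724 = 41241.59.
Var(Ŷ) = 28833² · 41241.59 = 3.4285861 × 10^13.
SE(Ŷ) = √(3.4285861 × 10^13) = 5.8554 × 10^6.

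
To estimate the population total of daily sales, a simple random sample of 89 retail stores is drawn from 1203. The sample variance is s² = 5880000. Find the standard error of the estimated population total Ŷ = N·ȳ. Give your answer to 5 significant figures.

Var(Ŷ) = N²·Var(ȳ) = N²·(1 − n/N)·s²/n.
f = 89/1203 = 0.07398171; Var(ȳ) = 0.92601829·5880000/89 = 61179.635.
Var(Ŷ) = 1203² · 61179.635 = 8.8539718 × 10^10.
SE(Ŷ) = √(8.8539718 × 10^10) = 297560.

297560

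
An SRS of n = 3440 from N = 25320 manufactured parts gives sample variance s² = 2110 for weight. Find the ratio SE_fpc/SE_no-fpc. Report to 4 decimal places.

0.9296

f = n/N = 3440/25320 = 0.13586098.
SE_no-fpc = √(s²/n) = 0.78318075; SE_fpc = √((1−f)s²/n) = 0.72803761.
Ratio = √(1−f) = 0.92959078.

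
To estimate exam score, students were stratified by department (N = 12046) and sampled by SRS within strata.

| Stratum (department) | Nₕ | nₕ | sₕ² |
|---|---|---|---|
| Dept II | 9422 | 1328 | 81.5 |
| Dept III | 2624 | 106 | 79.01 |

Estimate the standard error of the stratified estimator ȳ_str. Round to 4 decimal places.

0.2573

Var(ȳ_str) = Σₕ Wₕ²(1 − fₕ)sₕ²/nₕ with Wₕ = Nₕ/N, N = 12046.
Dept II: Wₕ = 0.78216835; term = 0.78216835²·(1 − 0.14094672)·81.5/1328 = 0.032253743.
Dept III: Wₕ = 0.21783165; term = 0.21783165²·(1 − 0.04039634)·79.01/106 = 0.033939859.
Sum = 0.066193602.
SE = √(0.066193602) = 0.2573.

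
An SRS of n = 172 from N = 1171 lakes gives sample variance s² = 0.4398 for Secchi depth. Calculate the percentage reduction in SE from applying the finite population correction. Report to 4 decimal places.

7.6357

f = n/N = 172/1171 = 0.14688301.
SE_no-fpc = √(s²/n) = 0.050566558; SE_fpc = √((1−f)s²/n) = 0.046705463.
Ratio = √(1−f) = 0.92364333. Reduction = 100·(1 − 0.92364333) = 7.6357%.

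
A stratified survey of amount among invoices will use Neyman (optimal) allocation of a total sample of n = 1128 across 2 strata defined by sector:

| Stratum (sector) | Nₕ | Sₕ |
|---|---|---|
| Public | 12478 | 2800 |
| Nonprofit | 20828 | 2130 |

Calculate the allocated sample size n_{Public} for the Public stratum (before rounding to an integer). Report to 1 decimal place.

Neyman allocation: nₕ = n·NₕSₕ / Σⱼ NⱼSⱼ.
Σ NⱼSⱼ = 12478·2800 + 20828·2130 = 7.930204 × 10^7.
n_{Public} = 1128·12478·2800 / (7.930204 × 10^7) = 497.0.

497.0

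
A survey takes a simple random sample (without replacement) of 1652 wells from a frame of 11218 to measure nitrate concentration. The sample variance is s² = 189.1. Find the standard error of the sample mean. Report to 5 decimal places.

0.31243

Under SRS without replacement, Var(ȳ) = (1 − f)·s²/n with f = n/N = 1652/11218 = 0.14726333.
Var(ȳ) = (1 − 0.14726333)·189.1/1652 = 0.85273667·0.11446731 = 0.097610475.
SE(ȳ) = √(0.097610475) = 0.31243.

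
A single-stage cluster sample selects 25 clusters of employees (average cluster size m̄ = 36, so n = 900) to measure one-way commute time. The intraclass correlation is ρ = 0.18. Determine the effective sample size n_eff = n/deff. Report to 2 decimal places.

deff = 1 + (36 − 1)·0.18 = 1 + 6.3 = 7.3.
n_eff = 900 / 7.3 = 123.29.

123.29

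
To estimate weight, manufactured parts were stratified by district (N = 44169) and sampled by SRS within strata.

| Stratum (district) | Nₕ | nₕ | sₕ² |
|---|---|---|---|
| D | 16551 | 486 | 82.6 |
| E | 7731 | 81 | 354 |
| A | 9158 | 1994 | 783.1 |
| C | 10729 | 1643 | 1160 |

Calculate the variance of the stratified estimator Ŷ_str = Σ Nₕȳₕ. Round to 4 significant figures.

Var(Ŷ_str) = Σₕ Nₕ²(1 − fₕ)sₕ²/nₕ.
D: 16551²·(1 − 486/16551)·82.6/486 = 4.5190666 × 10^7.
E: 7731²·(1 − 81/7731)·354/81 = 2.584731 × 10^8.
A: 9158²·(1 − 1994/9158)·783.1/1994 = 2.5766076 × 10^7.
C: 10729²·(1 − 1643/10729)·1160/1643 = 6.882598 × 10^7.
Sum = 3.9825582 × 10^8.

3.983 × 10^8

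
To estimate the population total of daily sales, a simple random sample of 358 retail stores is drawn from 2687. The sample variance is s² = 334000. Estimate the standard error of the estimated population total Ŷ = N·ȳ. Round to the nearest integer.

76410

Var(Ŷ) = N²·Var(ȳ) = N²·(1 − n/N)·s²/n.
f = 358/2687 = 0.13323409; Var(ȳ) = 0.86676591·334000/358 = 808.6587.
Var(Ŷ) = 2687² · 808.6587 = 5.8384907 × 10^9.
SE(Ŷ) = √(5.8384907 × 10^9) = 76410.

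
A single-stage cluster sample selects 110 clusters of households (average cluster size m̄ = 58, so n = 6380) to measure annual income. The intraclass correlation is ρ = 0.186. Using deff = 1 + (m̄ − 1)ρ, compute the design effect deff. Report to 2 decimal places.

11.60

deff = 1 + (58 − 1)·0.186 = 1 + 10.602 = 11.602.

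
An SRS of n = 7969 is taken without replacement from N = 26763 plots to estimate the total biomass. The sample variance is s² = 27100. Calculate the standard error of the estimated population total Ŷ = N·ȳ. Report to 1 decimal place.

41358.0

Var(Ŷ) = N²·Var(ȳ) = N²·(1 − n/N)·s²/n.
f = 7969/26763 = 0.29776184; Var(ȳ) = 0.70223816·27100/7969 = 2.3880856.
Var(Ŷ) = 26763² · 2.3880856 = 1.7104858 × 10^9.
SE(Ŷ) = √(1.7104858 × 10^9) = 41358.0.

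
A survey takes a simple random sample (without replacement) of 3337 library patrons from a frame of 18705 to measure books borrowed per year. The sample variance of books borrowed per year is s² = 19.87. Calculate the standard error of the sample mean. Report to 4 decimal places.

0.0699

Under SRS without replacement, Var(ȳ) = (1 − f)·s²/n with f = n/N = 3337/18705 = 0.17840150.
Var(ȳ) = (1 − 0.17840150)·19.87/3337 = 0.82159850·0.0059544501 = 0.0048921673.
SE(ȳ) = √(0.0048921673) = 0.0699.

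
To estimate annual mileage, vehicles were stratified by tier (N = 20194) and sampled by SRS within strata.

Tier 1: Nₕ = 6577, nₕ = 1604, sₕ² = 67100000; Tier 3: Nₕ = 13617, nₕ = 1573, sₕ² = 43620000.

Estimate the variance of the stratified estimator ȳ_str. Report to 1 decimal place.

14507.5

Var(ȳ_str) = Σₕ Wₕ²(1 − fₕ)sₕ²/nₕ with Wₕ = Nₕ/N, N = 20194.
Tier 1: Wₕ = 0.32569080; term = 0.32569080²·(1 − 0.24388019)·67100000/1604 = 3355.2104.
Tier 3: Wₕ = 0.67430920; term = 0.67430920²·(1 − 0.11551737)·43620000/1573 = 11152.299.
Sum = 14507.509.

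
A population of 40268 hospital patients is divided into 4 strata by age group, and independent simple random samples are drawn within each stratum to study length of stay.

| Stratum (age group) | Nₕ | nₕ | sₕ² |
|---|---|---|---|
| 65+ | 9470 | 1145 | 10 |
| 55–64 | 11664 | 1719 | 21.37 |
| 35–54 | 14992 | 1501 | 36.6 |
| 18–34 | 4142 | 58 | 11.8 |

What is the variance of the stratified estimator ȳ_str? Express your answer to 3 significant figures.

Var(ȳ_str) = Σₕ Wₕ²(1 − fₕ)sₕ²/nₕ with Wₕ = Nₕ/N, N = 40268.
65+: Wₕ = 0.23517433; term = 0.23517433²·(1 − 0.12090813)·10/1145 = 4.2462799 × 10^-4.
55–64: Wₕ = 0.28965928; term = 0.28965928²·(1 − 0.14737654)·21.37/1719 = 8.8932566 × 10^-4.
35–54: Wₕ = 0.37230555; term = 0.37230555²·(1 − 0.10012006)·36.6/1501 = 0.0030414732.
18–34: Wₕ = 0.10286083; term = 0.10286083²·(1 − 0.01400290)·11.8/58 = 0.0021224121.
Sum = 0.006477839.

0.00648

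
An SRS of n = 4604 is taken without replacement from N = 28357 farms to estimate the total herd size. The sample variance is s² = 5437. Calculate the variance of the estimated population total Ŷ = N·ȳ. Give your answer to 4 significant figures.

Var(Ŷ) = N²·Var(ȳ) = N²·(1 − n/N)·s²/n.
f = 4604/28357 = 0.16235850; Var(ȳ) = 0.83764150·5437/4604 = 0.98919566.
Var(Ŷ) = 28357² · 0.98919566 = 7.9543147 × 10^8.

7.954 × 10^8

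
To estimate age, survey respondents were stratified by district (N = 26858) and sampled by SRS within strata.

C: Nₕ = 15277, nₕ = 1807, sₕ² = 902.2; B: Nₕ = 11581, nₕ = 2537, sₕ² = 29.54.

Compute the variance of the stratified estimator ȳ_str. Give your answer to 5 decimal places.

0.14412

Var(ȳ_str) = Σₕ Wₕ²(1 − fₕ)sₕ²/nₕ with Wₕ = Nₕ/N, N = 26858.
C: Wₕ = 0.56880631; term = 0.56880631²·(1 − 0.11828239)·902.2/1807 = 0.1424305.
B: Wₕ = 0.43119369; term = 0.43119369²·(1 − 0.21906571)·29.54/2537 = 0.0016906328.
Sum = 0.14412113.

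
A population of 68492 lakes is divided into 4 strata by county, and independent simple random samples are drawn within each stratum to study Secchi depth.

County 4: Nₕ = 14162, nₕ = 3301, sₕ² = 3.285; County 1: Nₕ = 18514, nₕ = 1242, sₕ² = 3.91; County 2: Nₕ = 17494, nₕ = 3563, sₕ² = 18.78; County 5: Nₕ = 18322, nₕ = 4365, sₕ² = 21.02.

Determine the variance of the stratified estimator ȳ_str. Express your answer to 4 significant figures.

7.836 × 10^-4

Var(ȳ_str) = Σₕ Wₕ²(1 − fₕ)sₕ²/nₕ with Wₕ = Nₕ/N, N = 68492.
County 4: Wₕ = 0.20676867; term = 0.20676867²·(1 − 0.23308855)·3.285/3301 = 3.262906 × 10^-5.
County 1: Wₕ = 0.27030894; term = 0.27030894²·(1 − 0.06708437)·3.91/1242 = 2.1459439 × 10^-4.
County 2: Wₕ = 0.25541669; term = 0.25541669²·(1 − 0.20366983)·18.78/3563 = 2.7382398 × 10^-4.
County 5: Wₕ = 0.26750569; term = 0.26750569²·(1 − 0.23823818)·21.02/4365 = 2.6250267 × 10^-4.
Sum = 7.835501 × 10^-4.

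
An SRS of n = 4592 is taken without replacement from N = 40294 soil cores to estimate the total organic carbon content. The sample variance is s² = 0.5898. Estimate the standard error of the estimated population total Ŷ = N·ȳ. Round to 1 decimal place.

Var(Ŷ) = N²·Var(ȳ) = N²·(1 − n/N)·s²/n.
f = 4592/40294 = 0.11396238; Var(ȳ) = 0.88603762·0.5898/4592 = 1.1380335 × 10^-4.
Var(Ŷ) = 40294² · (1.1380335 × 10^-4) = 184771.85.
SE(Ŷ) = √(184771.85) = 429.9.

429.9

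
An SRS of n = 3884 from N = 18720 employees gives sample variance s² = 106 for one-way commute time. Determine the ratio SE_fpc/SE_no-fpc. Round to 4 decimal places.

0.8902

f = n/N = 3884/18720 = 0.20747863.
SE_no-fpc = √(s²/n) = 0.16520125; SE_fpc = √((1−f)s²/n) = 0.14706821.
Ratio = √(1−f) = 0.89023669.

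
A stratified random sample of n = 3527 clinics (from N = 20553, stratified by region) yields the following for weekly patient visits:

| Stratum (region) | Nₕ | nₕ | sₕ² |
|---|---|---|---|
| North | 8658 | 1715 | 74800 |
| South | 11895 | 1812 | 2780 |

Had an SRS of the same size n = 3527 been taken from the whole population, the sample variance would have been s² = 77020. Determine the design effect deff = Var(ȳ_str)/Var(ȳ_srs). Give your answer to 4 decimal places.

Var(ȳ_str) = Σ Wₕ²(1−fₕ)sₕ²/nₕ with Wₕ = Nₕ/20553:
  North: (8658/20553)²·(1−1715/8658)·74800/1715 = 6.2065717
  South: (11895/20553)²·(1−1812/11895)·2780/1812 = 0.43560251
  → Var(ȳ_str) = 6.6421742.
Var(ȳ_srs) = (1 − 3527/20553)·77020/3527 = 18.089871.
deff = 6.6421742 / 18.089871 = 0.3672.

0.3672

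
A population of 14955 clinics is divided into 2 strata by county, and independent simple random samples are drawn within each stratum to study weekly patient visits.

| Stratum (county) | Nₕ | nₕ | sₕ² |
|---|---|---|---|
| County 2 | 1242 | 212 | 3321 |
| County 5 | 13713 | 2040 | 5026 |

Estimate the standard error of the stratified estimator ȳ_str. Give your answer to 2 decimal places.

Var(ȳ_str) = Σₕ Wₕ²(1 − fₕ)sₕ²/nₕ with Wₕ = Nₕ/N, N = 14955.
County 2: Wₕ = 0.08304915; term = 0.08304915²·(1 − 0.17069243)·3321/212 = 0.089602268.
County 5: Wₕ = 0.91695085; term = 0.91695085²·(1 − 0.14876395)·5026/2040 = 1.7633334.
Sum = 1.8529357.
SE = √(1.8529357) = 1.36.

1.36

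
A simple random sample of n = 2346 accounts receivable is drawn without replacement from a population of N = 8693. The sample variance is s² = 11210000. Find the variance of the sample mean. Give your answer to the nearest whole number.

Under SRS without replacement, Var(ȳ) = (1 − f)·s²/n with f = n/N = 2346/8693 = 0.26987231.
Var(ȳ) = (1 − 0.26987231)·11210000/2346 = 0.73012769·4778.3461 = 3488.8028.

3489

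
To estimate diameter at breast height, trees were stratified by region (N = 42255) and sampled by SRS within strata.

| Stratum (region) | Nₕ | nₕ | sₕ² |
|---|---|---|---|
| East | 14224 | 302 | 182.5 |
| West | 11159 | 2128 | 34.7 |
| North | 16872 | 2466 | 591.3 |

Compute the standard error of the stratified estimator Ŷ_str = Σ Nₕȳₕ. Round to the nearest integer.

Var(Ŷ_str) = Σₕ Nₕ²(1 − fₕ)sₕ²/nₕ.
East: 14224²·(1 − 302/14224)·182.5/302 = 1.1966835 × 10^8.
West: 11159²·(1 − 2128/11159)·34.7/2128 = 1.643308 × 10^6.
North: 16872²·(1 − 2466/16872)·591.3/2466 = 5.8280703 × 10^7.
Sum = 1.7959236 × 10^8.
SE = √(1.7959236 × 10^8) = 13401.

13401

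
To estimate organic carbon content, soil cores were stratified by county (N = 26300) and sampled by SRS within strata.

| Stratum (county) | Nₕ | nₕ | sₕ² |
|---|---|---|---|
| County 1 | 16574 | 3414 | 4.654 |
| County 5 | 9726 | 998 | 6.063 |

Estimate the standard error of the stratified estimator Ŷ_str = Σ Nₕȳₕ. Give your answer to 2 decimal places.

Var(Ŷ_str) = Σₕ Nₕ²(1 − fₕ)sₕ²/nₕ.
County 1: 16574²·(1 − 3414/16574)·4.654/3414 = 297335.04.
County 5: 9726²·(1 − 998/9726)·6.063/998 = 515710.57.
Sum = 813045.61.
SE = √(813045.61) = 901.69.

901.69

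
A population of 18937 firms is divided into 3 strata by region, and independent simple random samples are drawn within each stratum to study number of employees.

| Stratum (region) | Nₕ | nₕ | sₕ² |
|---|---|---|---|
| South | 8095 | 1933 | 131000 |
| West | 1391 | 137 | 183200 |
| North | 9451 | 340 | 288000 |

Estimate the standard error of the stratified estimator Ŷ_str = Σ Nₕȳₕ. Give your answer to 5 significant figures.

Var(Ŷ_str) = Σₕ Nₕ²(1 − fₕ)sₕ²/nₕ.
South: 8095²·(1 − 1933/8095)·131000/1933 = 3.380477 × 10^9.
West: 1391²·(1 − 137/1391)·183200/137 = 2.3325425 × 10^9.
North: 9451²·(1 − 340/9451)·288000/340 = 7.2938593 × 10^10.
Sum = 7.8651613 × 10^10.
SE = √(7.8651613 × 10^10) = 280450.

280450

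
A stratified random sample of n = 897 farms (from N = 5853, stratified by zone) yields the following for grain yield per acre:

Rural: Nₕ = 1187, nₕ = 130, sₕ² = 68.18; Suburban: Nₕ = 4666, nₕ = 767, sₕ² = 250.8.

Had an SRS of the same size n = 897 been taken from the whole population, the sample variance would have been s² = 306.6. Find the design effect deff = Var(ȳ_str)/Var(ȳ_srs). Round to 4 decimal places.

Var(ȳ_str) = Σ Wₕ²(1−fₕ)sₕ²/nₕ with Wₕ = Nₕ/5853:
  Rural: (1187/5853)²·(1−130/1187)·68.18/130 = 0.019208007
  Suburban: (4666/5853)²·(1−767/4666)·250.8/767 = 0.17364932
  → Var(ȳ_str) = 0.19285733.
Var(ȳ_srs) = (1 − 897/5853)·306.6/897 = 0.28942263.
deff = 0.19285733 / 0.28942263 = 0.6664.

0.6664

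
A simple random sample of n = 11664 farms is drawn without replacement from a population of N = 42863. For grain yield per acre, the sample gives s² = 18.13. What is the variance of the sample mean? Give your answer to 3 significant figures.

0.00113

Under SRS without replacement, Var(ȳ) = (1 − f)·s²/n with f = n/N = 11664/42863 = 0.27212281.
Var(ȳ) = (1 − 0.27212281)·18.13/11664 = 0.72787719·0.0015543553 = 0.0011313798.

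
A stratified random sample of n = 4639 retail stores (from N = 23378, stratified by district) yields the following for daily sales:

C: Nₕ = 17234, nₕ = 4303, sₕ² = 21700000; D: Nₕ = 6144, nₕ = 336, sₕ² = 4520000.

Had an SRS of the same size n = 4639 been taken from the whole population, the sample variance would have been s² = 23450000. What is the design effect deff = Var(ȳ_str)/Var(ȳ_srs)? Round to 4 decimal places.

0.7243

Var(ȳ_str) = Σ Wₕ²(1−fₕ)sₕ²/nₕ with Wₕ = Nₕ/23378:
  C: (17234/23378)²·(1−4303/17234)·21700000/4303 = 2056.3256
  D: (6144/23378)²·(1−336/6144)·4520000/336 = 878.3392
  → Var(ȳ_str) = 2934.6648.
Var(ȳ_srs) = (1 − 4639/23378)·23450000/4639 = 4051.8889.
deff = 2934.6648 / 4051.8889 = 0.7243.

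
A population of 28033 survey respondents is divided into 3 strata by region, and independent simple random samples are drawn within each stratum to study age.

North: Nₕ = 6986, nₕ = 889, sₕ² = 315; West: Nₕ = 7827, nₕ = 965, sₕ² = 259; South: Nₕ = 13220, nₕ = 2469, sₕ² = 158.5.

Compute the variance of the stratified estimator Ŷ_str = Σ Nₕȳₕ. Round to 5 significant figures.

Var(Ŷ_str) = Σₕ Nₕ²(1 − fₕ)sₕ²/nₕ.
North: 6986²·(1 − 889/6986)·315/889 = 1.5092235 × 10^7.
West: 7827²·(1 − 965/7827)·259/965 = 1.4415128 × 10^7.
South: 13220²·(1 − 2469/13220)·158.5/2469 = 9.1240676 × 10^6.
Sum = 3.8631431 × 10^7.

3.8631 × 10^7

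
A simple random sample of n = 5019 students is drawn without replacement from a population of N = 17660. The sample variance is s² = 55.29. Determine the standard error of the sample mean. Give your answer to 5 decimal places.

0.08880

Under SRS without replacement, Var(ȳ) = (1 − f)·s²/n with f = n/N = 5019/17660 = 0.28420159.
Var(ȳ) = (1 − 0.28420159)·55.29/5019 = 0.71579841·0.011016139 = 0.0078853346.
SE(ȳ) = √(0.0078853346) = 0.08880.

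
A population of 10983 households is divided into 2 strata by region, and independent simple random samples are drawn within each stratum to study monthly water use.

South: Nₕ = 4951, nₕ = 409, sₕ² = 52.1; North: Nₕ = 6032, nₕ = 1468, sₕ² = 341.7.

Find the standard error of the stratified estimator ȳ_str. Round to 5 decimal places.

0.27726

Var(ȳ_str) = Σₕ Wₕ²(1 − fₕ)sₕ²/nₕ with Wₕ = Nₕ/N, N = 10983.
South: Wₕ = 0.45078758; term = 0.45078758²·(1 − 0.08260957)·52.1/409 = 0.023747205.
North: Wₕ = 0.54921242; term = 0.54921242²·(1 − 0.24336870)·341.7/1468 = 0.053123163.
Sum = 0.076870368.
SE = √(0.076870368) = 0.27726.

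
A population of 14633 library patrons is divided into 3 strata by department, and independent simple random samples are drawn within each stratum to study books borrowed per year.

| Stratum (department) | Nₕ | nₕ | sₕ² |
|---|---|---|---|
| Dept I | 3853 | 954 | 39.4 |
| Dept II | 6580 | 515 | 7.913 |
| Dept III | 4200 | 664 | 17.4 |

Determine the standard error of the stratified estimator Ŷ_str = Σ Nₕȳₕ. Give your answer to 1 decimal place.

1209.8

Var(Ŷ_str) = Σₕ Nₕ²(1 − fₕ)sₕ²/nₕ.
Dept I: 3853²·(1 − 954/3853)·39.4/954 = 461312.34.
Dept II: 6580²·(1 − 515/6580)·7.913/515 = 613183.75.
Dept III: 4200²·(1 − 664/4200)·17.4/664 = 389173.01.
Sum = 1.4636691 × 10^6.
SE = √(1.4636691 × 10^6) = 1209.8.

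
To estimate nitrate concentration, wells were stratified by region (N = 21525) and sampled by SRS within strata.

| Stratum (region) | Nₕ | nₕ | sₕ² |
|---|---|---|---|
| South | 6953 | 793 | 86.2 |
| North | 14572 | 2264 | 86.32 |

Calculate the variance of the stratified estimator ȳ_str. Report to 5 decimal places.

Var(ȳ_str) = Σₕ Wₕ²(1 − fₕ)sₕ²/nₕ with Wₕ = Nₕ/N, N = 21525.
South: Wₕ = 0.32301974; term = 0.32301974²·(1 − 0.11405149)·86.2/793 = 0.010048488.
North: Wₕ = 0.67698026; term = 0.67698026²·(1 − 0.15536646)·86.32/2264 = 0.014758946.
Sum = 0.024807434.

0.02481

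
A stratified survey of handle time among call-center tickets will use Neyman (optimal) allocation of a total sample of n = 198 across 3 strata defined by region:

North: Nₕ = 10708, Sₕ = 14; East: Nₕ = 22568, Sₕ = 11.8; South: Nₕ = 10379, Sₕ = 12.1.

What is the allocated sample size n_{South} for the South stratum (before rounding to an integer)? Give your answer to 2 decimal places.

Neyman allocation: nₕ = n·NₕSₕ / Σⱼ NⱼSⱼ.
Σ NⱼSⱼ = 10708·14 + 22568·11.8 + 10379·12.1 = 541800.3.
n_{South} = 198·10379·12.1 / 541800.3 = 45.90.

45.90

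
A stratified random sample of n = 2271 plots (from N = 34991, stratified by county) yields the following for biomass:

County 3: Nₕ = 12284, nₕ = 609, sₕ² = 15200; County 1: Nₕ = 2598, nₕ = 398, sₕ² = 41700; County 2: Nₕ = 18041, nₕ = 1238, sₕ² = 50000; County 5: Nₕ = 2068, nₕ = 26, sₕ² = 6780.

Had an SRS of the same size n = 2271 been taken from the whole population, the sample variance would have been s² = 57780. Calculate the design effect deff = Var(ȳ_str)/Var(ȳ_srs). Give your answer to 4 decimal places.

Var(ȳ_str) = Σ Wₕ²(1−fₕ)sₕ²/nₕ with Wₕ = Nₕ/34991:
  County 3: (12284/34991)²·(1−609/12284)·15200/609 = 2.9235484
  County 1: (2598/34991)²·(1−398/2598)·41700/398 = 0.489105
  County 2: (18041/34991)²·(1−1238/18041)·50000/1238 = 9.9996336
  County 5: (2068/34991)²·(1−26/2068)·6780/26 = 0.89939384
  → Var(ȳ_str) = 14.311681.
Var(ȳ_srs) = (1 − 2271/34991)·57780/2271 = 23.791255.
deff = 14.311681 / 23.791255 = 0.6016.

0.6016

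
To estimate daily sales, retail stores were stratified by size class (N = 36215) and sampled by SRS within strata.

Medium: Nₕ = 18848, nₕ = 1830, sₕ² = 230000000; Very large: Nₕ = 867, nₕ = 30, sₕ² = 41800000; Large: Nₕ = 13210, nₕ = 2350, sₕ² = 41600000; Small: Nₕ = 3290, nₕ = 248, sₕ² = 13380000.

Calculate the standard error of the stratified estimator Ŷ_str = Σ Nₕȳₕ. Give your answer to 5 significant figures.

Var(Ŷ_str) = Σₕ Nₕ²(1 − fₕ)sₕ²/nₕ.
Medium: 18848²·(1 − 1830/18848)·230000000/1830 = 4.0313503 × 10^13.
Very large: 867²·(1 − 30/867)·41800000/30 = 1.0111127 × 10^12.
Large: 13210²·(1 − 2350/13210)·41600000/2350 = 2.5395579 × 10^12.
Small: 3290²·(1 − 248/3290)·13380000/248 = 5.3995745 × 10^11.
Sum = 4.4404131 × 10^13.
SE = √(4.4404131 × 10^13) = 6.6636 × 10^6.

6.6636 × 10^6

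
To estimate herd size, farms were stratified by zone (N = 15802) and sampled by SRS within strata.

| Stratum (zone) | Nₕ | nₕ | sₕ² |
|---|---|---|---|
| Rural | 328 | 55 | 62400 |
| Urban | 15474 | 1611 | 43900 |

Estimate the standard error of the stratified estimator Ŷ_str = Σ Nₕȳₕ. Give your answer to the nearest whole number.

Var(Ŷ_str) = Σₕ Nₕ²(1 − fₕ)sₕ²/nₕ.
Rural: 328²·(1 − 55/328)·62400/55 = 1.0159174 × 10^8.
Urban: 15474²·(1 − 1611/15474)·43900/1611 = 5.845596 × 10^9.
Sum = 5.9471877 × 10^9.
SE = √(5.9471877 × 10^9) = 77118.

77118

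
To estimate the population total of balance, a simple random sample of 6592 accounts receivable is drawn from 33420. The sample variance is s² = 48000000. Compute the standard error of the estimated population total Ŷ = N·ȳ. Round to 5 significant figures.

2.5551 × 10^6

Var(Ŷ) = N²·Var(ȳ) = N²·(1 − n/N)·s²/n.
f = 6592/33420 = 0.19724716; Var(ȳ) = 0.80275284·48000000/6592 = 5845.2877.
Var(Ŷ) = 33420² · 5845.2877 = 6.5285808 × 10^12.
SE(Ŷ) = √(6.5285808 × 10^12) = 2.5551 × 10^6.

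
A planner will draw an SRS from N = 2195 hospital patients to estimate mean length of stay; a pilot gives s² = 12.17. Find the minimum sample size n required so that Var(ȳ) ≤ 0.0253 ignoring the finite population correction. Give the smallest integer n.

Without fpc, n₀ = s²/D = 12.17/0.0253 = 481.0277.
Rounding up, n = 482.

482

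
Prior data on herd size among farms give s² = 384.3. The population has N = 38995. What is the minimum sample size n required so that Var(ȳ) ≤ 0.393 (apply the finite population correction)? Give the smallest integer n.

954

Without fpc, n₀ = s²/D = 384.3/0.393 = 977.8626.
With fpc, (1 − n/N)·s²/n ≤ D requires n ≥ n₀/(1 + n₀/N) = 977.8626/(1 + 977.8626/38995) = 953.9410.
Rounding up, n = 954.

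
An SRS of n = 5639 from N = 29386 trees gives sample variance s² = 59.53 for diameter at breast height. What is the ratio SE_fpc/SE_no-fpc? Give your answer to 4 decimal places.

0.8989

f = n/N = 5639/29386 = 0.19189410.
SE_no-fpc = √(s²/n) = 0.10274647; SE_fpc = √((1−f)s²/n) = 0.092363639.
Ratio = √(1−f) = 0.89894711.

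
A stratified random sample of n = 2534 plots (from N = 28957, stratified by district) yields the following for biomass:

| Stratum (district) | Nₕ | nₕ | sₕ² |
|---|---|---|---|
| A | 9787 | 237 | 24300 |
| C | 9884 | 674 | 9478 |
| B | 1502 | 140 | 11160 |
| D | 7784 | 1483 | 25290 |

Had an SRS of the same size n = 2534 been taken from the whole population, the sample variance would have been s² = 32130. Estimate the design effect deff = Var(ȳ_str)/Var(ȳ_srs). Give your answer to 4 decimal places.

1.2228

Var(ȳ_str) = Σ Wₕ²(1−fₕ)sₕ²/nₕ with Wₕ = Nₕ/28957:
  A: (9787/28957)²·(1−237/9787)·24300/237 = 11.428882
  C: (9884/28957)²·(1−674/9884)·9478/674 = 1.526659
  B: (1502/28957)²·(1−140/1502)·11160/140 = 0.1944805
  D: (7784/28957)²·(1−1483/7784)·25290/1483 = 0.99749988
  → Var(ȳ_str) = 14.147521.
Var(ȳ_srs) = (1 − 2534/28957)·32130/2534 = 11.569982.
deff = 14.147521 / 11.569982 = 1.2228.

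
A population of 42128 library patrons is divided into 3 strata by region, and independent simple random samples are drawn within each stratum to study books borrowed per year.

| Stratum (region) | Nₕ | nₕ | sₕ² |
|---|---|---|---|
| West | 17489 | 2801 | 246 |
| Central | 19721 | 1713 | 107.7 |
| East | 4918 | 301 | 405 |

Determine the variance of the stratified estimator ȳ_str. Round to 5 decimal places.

0.04251

Var(ȳ_str) = Σₕ Wₕ²(1 − fₕ)sₕ²/nₕ with Wₕ = Nₕ/N, N = 42128.
West: Wₕ = 0.41513957; term = 0.41513957²·(1 − 0.16015781)·246/2801 = 0.012711826.
Central: Wₕ = 0.46812096; term = 0.46812096²·(1 − 0.08686172)·107.7/1713 = 0.012580882.
East: Wₕ = 0.11673946; term = 0.11673946²·(1 − 0.06120374)·405/301 = 0.017214533.
Sum = 0.042507241.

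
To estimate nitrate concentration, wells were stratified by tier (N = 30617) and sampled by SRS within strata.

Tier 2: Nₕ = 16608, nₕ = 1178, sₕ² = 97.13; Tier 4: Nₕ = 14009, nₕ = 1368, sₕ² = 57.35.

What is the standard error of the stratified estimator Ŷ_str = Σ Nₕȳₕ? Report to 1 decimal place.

5343.6

Var(Ŷ_str) = Σₕ Nₕ²(1 − fₕ)sₕ²/nₕ.
Tier 2: 16608²·(1 − 1178/16608)·97.13/1178 = 2.1129604 × 10^7.
Tier 4: 14009²·(1 − 1368/14009)·57.35/1368 = 7.4239646 × 10^6.
Sum = 2.8553569 × 10^7.
SE = √(2.8553569 × 10^7) = 5343.6.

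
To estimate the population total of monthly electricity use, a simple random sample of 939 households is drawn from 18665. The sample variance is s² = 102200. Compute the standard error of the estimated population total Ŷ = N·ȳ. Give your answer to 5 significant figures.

Var(Ŷ) = N²·Var(ȳ) = N²·(1 − n/N)·s²/n.
f = 939/18665 = 0.05030806; Var(ȳ) = 0.94969194·102200/939 = 103.3637.
Var(Ŷ) = 18665² · 103.3637 = 3.6010076 × 10^10.
SE(Ŷ) = √(3.6010076 × 10^10) = 189760.

189760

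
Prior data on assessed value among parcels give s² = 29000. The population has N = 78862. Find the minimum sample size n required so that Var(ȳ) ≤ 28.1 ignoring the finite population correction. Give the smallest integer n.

Without fpc, n₀ = s²/D = 29000/28.1 = 1032.0285.
Rounding up, n = 1033.

1033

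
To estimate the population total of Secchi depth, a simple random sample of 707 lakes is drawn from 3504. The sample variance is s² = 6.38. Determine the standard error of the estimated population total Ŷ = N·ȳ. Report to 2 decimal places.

Var(Ŷ) = N²·Var(ȳ) = N²·(1 − n/N)·s²/n.
f = 707/3504 = 0.20176941; Var(ȳ) = 0.79823059·6.38/707 = 0.007203269.
Var(Ŷ) = 3504² · 0.007203269 = 88441.852.
SE(Ŷ) = √(88441.852) = 297.39.

297.39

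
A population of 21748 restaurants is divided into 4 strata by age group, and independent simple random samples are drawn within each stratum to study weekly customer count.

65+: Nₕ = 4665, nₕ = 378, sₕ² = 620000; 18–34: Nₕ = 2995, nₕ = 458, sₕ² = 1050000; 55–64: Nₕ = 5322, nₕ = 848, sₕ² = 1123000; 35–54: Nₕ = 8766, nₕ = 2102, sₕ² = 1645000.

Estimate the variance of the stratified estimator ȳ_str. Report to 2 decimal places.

269.51

Var(ȳ_str) = Σₕ Wₕ²(1 − fₕ)sₕ²/nₕ with Wₕ = Nₕ/N, N = 21748.
65+: Wₕ = 0.21450248; term = 0.21450248²·(1 − 0.08102894)·620000/378 = 69.353179.
18–34: Wₕ = 0.13771381; term = 0.13771381²·(1 − 0.15292154)·1050000/458 = 36.830063.
55–64: Wₕ = 0.24471216; term = 0.24471216²·(1 − 0.15933859)·1123000/848 = 66.667797.
35–54: Wₕ = 0.40307155; term = 0.40307155²·(1 − 0.23979010)·1645000/2102 = 96.656485.
Sum = 269.50752.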